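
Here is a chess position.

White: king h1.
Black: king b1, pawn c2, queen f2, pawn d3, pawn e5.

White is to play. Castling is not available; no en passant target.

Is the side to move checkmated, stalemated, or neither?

White to move; white king on h1.
In check: no.
King squares — g1: attacked by Qf2; g2: attacked by Qf2; h2: attacked by Qf2.
Legal moves for White: none.
Not in check and no legal moves → stalemate.

stalemate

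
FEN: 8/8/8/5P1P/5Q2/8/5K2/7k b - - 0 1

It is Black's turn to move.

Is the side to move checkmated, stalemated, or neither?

Black to move; black king on h1.
In check: no.
King squares — g1: attacked by Kf2; g2: attacked by Kf2; h2: attacked by Qf4.
Legal moves for Black: none.
Not in check and no legal moves → stalemate.

stalemate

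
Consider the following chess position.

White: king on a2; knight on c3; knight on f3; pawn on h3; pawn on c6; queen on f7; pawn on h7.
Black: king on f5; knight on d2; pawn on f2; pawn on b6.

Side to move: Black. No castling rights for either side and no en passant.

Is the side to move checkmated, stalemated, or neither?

checkmate

Black to move; black king on f5.
In check: yes, from the white queen on f7.
King squares — e4: attacked by Nc3; f4: attacked by Qf7; g4: attacked by Ph3; e5: attacked by Nf3; g5: attacked by Nf3; e6: attacked by Qf7; f6: attacked by Qf7; g6: attacked by Qf7.
Legal moves for Black: none.
In check with no legal moves → checkmate.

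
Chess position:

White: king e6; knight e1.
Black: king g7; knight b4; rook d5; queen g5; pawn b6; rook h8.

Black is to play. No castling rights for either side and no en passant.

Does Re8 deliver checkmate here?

After Re8: white king on e6; in check: yes, from the black rook on e8.
King squares — d5: attacked by Nb4; e5: attacked by Rd5; f5: attacked by Rd5; d6: attacked by Rd5; f6: attacked by Qg5; d7: attacked by Rd5; e7: attacked by Qg5; f7: attacked by Kg7.
White has no legal moves → checkmate.

yes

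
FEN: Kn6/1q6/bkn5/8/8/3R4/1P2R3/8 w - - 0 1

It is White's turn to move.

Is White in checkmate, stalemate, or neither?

checkmate

White to move; white king on a8.
In check: yes, from the black queen on b7.
King squares — a7: attacked by Kb6; b7: attacked by Ba6; b8: attacked by Nc6.
Legal moves for White: none.
In check with no legal moves → checkmate.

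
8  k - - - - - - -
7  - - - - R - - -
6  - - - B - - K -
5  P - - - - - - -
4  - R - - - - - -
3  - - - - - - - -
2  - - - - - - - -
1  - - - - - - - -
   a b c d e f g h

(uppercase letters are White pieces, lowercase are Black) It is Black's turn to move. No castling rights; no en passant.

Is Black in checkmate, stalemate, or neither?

stalemate

Black to move; black king on a8.
In check: no.
King squares — a7: attacked by Re7; b7: attacked by Rb4; b8: attacked by Rb4.
Legal moves for Black: none.
Not in check and no legal moves → stalemate.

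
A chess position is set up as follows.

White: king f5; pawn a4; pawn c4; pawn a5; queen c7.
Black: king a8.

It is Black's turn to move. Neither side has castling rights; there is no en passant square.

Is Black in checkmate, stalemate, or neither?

Black to move; black king on a8.
In check: no.
King squares — a7: attacked by Qc7; b7: attacked by Qc7; b8: attacked by Qc7.
Legal moves for Black: none.
Not in check and no legal moves → stalemate.

stalemate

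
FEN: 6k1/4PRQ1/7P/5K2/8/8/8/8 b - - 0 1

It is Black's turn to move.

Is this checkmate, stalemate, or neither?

Black to move; black king on g8.
In check: yes, from the white queen on g7.
King squares — f7: attacked by Qg7; g7: attacked by Ph6; h7: attacked by Qg7; f8: attacked by Pe7; h8: attacked by Qg7.
Legal moves for Black: none.
In check with no legal moves → checkmate.

checkmate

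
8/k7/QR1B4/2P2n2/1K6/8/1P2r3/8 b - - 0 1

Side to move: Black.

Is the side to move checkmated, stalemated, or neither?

checkmate

Black to move; black king on a7.
In check: yes, from the white queen on a6.
King squares — a6: attacked by Rb6; b6: attacked by Pc5; b7: attacked by Qa6; a8: attacked by Qa6; b8: attacked by Rb6.
Legal moves for Black: none.
In check with no legal moves → checkmate.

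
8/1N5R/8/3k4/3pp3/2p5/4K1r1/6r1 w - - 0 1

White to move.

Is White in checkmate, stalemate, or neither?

White to move; white king on e2.
In check: yes, from the black rook on g2.
King squares — d1: attacked by Rg1; e1: attacked by Rg1; f1: attacked by Rg1; d2: attacked by Rg2; f2: attacked by Rg2; d3: attacked by Pe4; e3: attacked by Pd4; f3: attacked by Pe4.
Legal moves for White: none.
In check with no legal moves → checkmate.

checkmate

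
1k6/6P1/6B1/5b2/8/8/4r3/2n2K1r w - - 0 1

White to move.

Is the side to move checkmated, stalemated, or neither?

checkmate

White to move; white king on f1.
In check: yes, from the black rook on h1.
King squares — e1: attacked by Rh1; g1: attacked by Rh1; e2: attacked by Nc1; f2: attacked by Re2; g2: attacked by Re2.
Legal moves for White: none.
In check with no legal moves → checkmate.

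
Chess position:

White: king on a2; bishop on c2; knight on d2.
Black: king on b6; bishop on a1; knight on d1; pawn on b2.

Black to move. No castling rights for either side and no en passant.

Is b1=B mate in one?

After b1=B: white king on a2; in check: yes, from the black bishop on b1.
White has 6 legal replies: Kb3, Ka3, Kxb1, Kxa1, Nxb1, Bxb1.
In check but a legal move exists → not checkmate.

no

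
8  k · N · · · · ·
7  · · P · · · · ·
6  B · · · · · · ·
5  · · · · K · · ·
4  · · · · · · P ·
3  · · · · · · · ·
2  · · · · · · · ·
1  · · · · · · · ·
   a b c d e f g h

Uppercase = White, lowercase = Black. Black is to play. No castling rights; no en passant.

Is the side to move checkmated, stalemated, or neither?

stalemate

Black to move; black king on a8.
In check: no.
King squares — a7: attacked by Nc8; b7: attacked by Ba6; b8: attacked by Pc7.
Legal moves for Black: none.
Not in check and no legal moves → stalemate.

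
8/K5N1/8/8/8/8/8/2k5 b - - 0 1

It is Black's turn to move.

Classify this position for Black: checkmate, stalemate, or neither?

Black to move; black king on c1.
In check: no.
Legal moves for Black: Kd2, Kc2, Kb2, Kd1, Kb1.
Black has 5 legal moves and is not in check → neither.

neither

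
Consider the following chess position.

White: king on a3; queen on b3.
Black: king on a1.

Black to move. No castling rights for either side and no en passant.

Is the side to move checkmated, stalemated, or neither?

Black to move; black king on a1.
In check: no.
King squares — b1: attacked by Qb3; a2: attacked by Ka3; b2: attacked by Ka3.
Legal moves for Black: none.
Not in check and no legal moves → stalemate.

stalemate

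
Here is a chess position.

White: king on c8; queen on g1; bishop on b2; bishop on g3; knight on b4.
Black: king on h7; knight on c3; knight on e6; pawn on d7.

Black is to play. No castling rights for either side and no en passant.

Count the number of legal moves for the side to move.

Black to move; king on h7.
In check: no.
Legal moves: Kh8, Kg8, Kg7, Kh6, Kg6, Nf8, Nd8, Ng7, Nc7, Ng5, Nc5, Nf4, Nd4, Nd5, Nb5, Ne4, Na4, Ne2, Na2, Nd1, Nb1, d6, d5.
Count: 23.

23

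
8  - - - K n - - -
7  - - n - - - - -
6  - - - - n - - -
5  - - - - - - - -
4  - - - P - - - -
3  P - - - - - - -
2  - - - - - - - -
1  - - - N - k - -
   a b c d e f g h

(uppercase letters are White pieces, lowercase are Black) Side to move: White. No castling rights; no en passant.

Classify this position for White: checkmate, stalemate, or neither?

White to move; white king on d8.
In check: yes, from the black knight on e6.
King squares — c7: attacked by Ne6; d7: available; e7: available; c8: available; e8: attacked by Nc7.
Legal moves for White: Kc8, Ke7, Kd7.
White is in check but has 3 legal moves → neither.

neither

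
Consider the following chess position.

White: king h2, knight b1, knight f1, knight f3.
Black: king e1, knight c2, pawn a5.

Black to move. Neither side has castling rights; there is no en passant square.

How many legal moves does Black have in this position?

4

Black to move; king on e1.
In check: yes, from the white knight on f3.
Legal moves: Kf2, Ke2, Kxf1, Kd1.
Count: 4.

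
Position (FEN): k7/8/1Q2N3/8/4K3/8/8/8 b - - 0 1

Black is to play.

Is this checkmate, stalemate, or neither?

stalemate

Black to move; black king on a8.
In check: no.
King squares — a7: attacked by Qb6; b7: attacked by Qb6; b8: attacked by Qb6.
Legal moves for Black: none.
Not in check and no legal moves → stalemate.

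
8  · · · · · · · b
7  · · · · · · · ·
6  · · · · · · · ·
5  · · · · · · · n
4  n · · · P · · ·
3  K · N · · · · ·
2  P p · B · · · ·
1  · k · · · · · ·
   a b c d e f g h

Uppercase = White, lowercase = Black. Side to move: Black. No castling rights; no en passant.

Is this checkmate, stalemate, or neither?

Black to move; black king on b1.
In check: yes, from the white knight on c3.
King squares — a1: available; c1: attacked by Bd2; a2: attacked by Ka3; b2: own pawn; c2: available.
Legal moves for Black: Kc2, Ka1, Bxc3, Nxc3.
Black is in check but has 4 legal moves → neither.

neither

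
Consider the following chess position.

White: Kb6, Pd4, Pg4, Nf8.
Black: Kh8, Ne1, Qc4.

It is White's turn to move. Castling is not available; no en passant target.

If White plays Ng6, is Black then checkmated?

After Ng6: black king on h8; in check: yes, from the white knight on g6.
Black has 3 legal replies: Kg8, Kh7, Kg7.
In check but a legal move exists → not checkmate.

no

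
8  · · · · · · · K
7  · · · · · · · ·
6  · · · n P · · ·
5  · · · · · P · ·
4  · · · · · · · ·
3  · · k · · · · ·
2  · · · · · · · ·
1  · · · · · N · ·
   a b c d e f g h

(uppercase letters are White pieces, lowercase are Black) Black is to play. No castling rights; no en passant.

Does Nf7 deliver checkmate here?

no

After Nf7: white king on h8; in check: yes, from the black knight on f7.
White has 4 legal replies: Kg8, Kh7, Kg7, exf7.
In check but a legal move exists → not checkmate.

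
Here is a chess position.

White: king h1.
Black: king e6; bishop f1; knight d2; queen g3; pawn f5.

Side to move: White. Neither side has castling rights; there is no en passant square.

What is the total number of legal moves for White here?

White to move; king on h1.
In check: no.
Legal moves: none.
Count: 0.

0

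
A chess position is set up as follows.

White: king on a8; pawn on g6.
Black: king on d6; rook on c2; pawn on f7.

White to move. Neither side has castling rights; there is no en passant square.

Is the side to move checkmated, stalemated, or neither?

White to move; white king on a8.
In check: no.
Legal moves for White: Kb8, Kb7, Ka7, gxf7, g7.
White has 5 legal moves and is not in check → neither.

neither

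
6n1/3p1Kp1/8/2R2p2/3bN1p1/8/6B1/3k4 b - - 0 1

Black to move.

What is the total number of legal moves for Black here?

Black to move; king on d1.
In check: no.
Legal moves: Ne7, Nh6+, Nf6, Bf6, Be5, Bxc5, Be3, Bc3, Bf2, Bb2, Bg1, Ba1, Ke2, Ke1, fxe4, g6, d6, f4, g3, g5, d5.
Count: 21.

21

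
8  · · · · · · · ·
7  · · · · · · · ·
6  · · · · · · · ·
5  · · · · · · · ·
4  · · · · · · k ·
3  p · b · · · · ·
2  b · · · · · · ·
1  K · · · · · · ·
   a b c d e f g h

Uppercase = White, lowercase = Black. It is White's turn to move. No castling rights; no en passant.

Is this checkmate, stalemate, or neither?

neither

White to move; white king on a1.
In check: yes, from the black bishop on c3.
Legal moves for White: Kxa2.
White is in check but has 1 legal move → neither.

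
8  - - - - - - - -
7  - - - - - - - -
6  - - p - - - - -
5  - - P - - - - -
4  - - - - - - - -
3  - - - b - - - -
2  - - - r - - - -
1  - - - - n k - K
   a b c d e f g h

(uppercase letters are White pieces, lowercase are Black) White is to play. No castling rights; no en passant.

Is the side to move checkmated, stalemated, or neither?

White to move; white king on h1.
In check: no.
King squares — g1: attacked by Kf1; g2: attacked by Ne1; h2: attacked by Rd2.
Legal moves for White: none.
Not in check and no legal moves → stalemate.

stalemate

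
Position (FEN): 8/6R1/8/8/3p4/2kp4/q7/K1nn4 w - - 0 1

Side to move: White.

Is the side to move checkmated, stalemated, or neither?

White to move; white king on a1.
In check: yes, from the black queen on a2.
King squares — b1: attacked by Qa2; a2: attacked by Nc1; b2: attacked by Nd1.
Legal moves for White: none.
In check with no legal moves → checkmate.

checkmate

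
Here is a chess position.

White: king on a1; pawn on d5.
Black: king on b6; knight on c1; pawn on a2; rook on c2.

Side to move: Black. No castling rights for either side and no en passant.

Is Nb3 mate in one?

yes

After Nb3: white king on a1; in check: yes, from the black knight on b3.
King squares — b1: attacked by Pa2; a2: attacked by Rc2; b2: attacked by Rc2.
White has no legal moves → checkmate.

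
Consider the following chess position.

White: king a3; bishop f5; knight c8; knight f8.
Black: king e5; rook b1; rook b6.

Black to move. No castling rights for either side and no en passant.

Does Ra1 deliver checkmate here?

yes

After Ra1: white king on a3; in check: yes, from the black rook on a1.
King squares — a2: attacked by Ra1; b2: attacked by Rb6; b3: attacked by Rb6; a4: attacked by Ra1; b4: attacked by Rb6.
White has no legal moves → checkmate.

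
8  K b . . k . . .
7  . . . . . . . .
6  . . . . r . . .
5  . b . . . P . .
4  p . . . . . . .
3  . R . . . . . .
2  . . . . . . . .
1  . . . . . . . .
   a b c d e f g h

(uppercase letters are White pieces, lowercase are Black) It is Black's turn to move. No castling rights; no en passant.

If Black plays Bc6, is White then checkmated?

After Bc6: white king on a8; in check: yes, from the black bishop on c6.
White has 2 legal replies: Kxb8, Rb7.
In check but a legal move exists → not checkmate.

no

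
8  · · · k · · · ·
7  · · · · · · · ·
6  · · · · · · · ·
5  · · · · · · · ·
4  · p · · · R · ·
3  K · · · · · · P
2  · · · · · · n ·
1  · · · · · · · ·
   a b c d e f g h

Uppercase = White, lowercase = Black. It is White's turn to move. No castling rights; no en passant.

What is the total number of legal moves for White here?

White to move; king on a3.
In check: yes, from the black pawn on b4.
Legal moves: Kxb4, Ka4, Kb3, Kb2, Ka2, Rxb4.
Count: 6.

6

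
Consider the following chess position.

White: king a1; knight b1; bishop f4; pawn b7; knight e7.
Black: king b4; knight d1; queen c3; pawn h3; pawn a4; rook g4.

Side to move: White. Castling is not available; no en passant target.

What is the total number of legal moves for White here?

White to move; king on a1.
In check: yes, from the black queen on c3.
Legal moves: Ka2, Nxc3.
Count: 2.

2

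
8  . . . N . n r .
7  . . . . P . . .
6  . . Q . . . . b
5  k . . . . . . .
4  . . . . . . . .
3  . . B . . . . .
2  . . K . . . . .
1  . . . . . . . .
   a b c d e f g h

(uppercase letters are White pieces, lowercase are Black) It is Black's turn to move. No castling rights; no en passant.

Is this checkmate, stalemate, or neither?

checkmate

Black to move; black king on a5.
In check: yes, from the white bishop on c3.
King squares — a4: attacked by Qc6; b4: attacked by Bc3; b5: attacked by Qc6; a6: attacked by Qc6; b6: attacked by Qc6.
Legal moves for Black: none.
In check with no legal moves → checkmate.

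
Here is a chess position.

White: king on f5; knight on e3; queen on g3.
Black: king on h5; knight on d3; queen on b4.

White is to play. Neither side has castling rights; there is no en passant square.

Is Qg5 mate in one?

yes

After Qg5: black king on h5; in check: yes, from the white queen on g5.
King squares — g4: attacked by Ne3; h4: attacked by Qg5; g5: attacked by Kf5; g6: attacked by Kf5; h6: attacked by Qg5.
Black has no legal moves → checkmate.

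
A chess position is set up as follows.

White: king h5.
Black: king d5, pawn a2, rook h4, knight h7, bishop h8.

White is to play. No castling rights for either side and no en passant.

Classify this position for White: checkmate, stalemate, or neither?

neither

White to move; white king on h5.
In check: yes, from the black rook on h4.
Legal moves for White: Kg6, Kxh4.
White is in check but has 2 legal moves → neither.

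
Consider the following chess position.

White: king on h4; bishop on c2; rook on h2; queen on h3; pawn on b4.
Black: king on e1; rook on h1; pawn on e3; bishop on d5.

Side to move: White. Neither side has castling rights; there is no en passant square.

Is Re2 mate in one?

no

After Re2: black king on e1; in check: yes, from the white rook on e2.
Black has 1 legal reply: Kxe2.
In check but a legal move exists → not checkmate.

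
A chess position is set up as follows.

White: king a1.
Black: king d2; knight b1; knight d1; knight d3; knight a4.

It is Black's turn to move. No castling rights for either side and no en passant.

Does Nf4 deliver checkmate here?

After Nf4: white king on a1; in check: no.
White is not in check, so this cannot be checkmate.

no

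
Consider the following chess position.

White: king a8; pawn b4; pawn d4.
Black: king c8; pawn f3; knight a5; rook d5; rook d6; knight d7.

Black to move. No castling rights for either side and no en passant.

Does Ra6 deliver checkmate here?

After Ra6: white king on a8; in check: yes, from the black rook on a6.
King squares — a7: attacked by Ra6; b7: attacked by Na5; b8: attacked by Nd7.
White has no legal moves → checkmate.

yes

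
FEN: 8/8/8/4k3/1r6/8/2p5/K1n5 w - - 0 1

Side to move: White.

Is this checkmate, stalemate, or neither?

White to move; white king on a1.
In check: no.
King squares — b1: attacked by Pc2; a2: attacked by Nc1; b2: attacked by Rb4.
Legal moves for White: none.
Not in check and no legal moves → stalemate.

stalemate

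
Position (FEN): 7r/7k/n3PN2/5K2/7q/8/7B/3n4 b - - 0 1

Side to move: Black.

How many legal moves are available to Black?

Black to move; king on h7.
In check: yes, from the white knight on f6.
Legal moves: Kg7, Kh6, Qxf6+.
Count: 3.

3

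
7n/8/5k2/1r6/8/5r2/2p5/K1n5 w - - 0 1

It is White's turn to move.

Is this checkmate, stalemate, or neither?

White to move; white king on a1.
In check: no.
King squares — b1: attacked by Pc2; a2: attacked by Nc1; b2: attacked by Rb5.
Legal moves for White: none.
Not in check and no legal moves → stalemate.

stalemate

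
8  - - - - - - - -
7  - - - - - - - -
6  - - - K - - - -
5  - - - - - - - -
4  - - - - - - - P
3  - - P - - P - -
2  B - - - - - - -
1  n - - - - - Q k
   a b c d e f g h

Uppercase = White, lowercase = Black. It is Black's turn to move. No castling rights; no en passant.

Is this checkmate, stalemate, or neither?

neither

Black to move; black king on h1.
In check: yes, from the white queen on g1.
Legal moves for Black: Kxg1.
Black is in check but has 1 legal move → neither.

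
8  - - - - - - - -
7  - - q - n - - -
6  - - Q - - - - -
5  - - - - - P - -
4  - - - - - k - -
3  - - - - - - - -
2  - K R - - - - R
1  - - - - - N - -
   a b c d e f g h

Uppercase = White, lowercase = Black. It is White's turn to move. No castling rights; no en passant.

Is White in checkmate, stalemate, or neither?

White to move; white king on b2.
In check: no.
Legal moves for White include: Qe8, Qa8, Qd7, Qxc7+, Qb7, Qh6+, Qg6, Qf6, Qe6, Qd6+, Qb6, Qa6, Qd5, Qc5, Qb5, Qe4+, Qc4+, Qa4+, ... (list truncated; more exist).
White has legal moves and is not in check → neither.

neither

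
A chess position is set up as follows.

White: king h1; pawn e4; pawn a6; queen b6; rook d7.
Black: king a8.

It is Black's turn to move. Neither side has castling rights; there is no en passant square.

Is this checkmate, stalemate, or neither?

stalemate

Black to move; black king on a8.
In check: no.
King squares — a7: attacked by Qb6; b7: attacked by Pa6; b8: attacked by Qb6.
Legal moves for Black: none.
Not in check and no legal moves → stalemate.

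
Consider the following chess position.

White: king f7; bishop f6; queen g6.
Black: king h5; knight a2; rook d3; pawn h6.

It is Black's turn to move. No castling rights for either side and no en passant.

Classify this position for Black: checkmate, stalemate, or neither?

Black to move; black king on h5.
In check: yes, from the white queen on g6.
King squares — g4: attacked by Qg6; h4: attacked by Bf6; g5: attacked by Bf6; g6: attacked by Kf7; h6: own pawn.
Legal moves for Black: none.
In check with no legal moves → checkmate.

checkmate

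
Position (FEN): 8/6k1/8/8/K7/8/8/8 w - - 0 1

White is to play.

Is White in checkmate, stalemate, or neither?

neither

White to move; white king on a4.
In check: no.
Legal moves for White: Kb5, Ka5, Kb4, Kb3, Ka3.
White has 5 legal moves and is not in check → neither.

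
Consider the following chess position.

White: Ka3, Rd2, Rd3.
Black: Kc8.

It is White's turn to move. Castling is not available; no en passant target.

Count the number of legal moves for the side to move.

24

White to move; king on a3.
In check: no.
Legal moves: Rd8+, Rd7, Rd6, Rd5, Rd4, Rh3, Rg3, Rf3, Re3, Rc3+, Rb3, Kb4, Ka4, Kb3, Kb2, Ka2, Rh2, Rg2, Rf2, Re2, Rc2+, Rb2, Ra2, Rd1.
Count: 24.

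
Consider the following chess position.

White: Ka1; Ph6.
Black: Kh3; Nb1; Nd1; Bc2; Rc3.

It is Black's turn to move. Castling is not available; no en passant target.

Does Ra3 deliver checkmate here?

yes

After Ra3: white king on a1; in check: yes, from the black rook on a3.
King squares — b1: attacked by Bc2; a2: attacked by Ra3; b2: attacked by Nd1.
White has no legal moves → checkmate.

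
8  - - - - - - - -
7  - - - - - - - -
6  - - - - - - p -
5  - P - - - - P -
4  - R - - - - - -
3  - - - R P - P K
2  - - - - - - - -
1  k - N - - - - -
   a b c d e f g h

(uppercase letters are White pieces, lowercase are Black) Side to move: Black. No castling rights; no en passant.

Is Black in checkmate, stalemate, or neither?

Black to move; black king on a1.
In check: no.
King squares — b1: attacked by Rb4; a2: attacked by Nc1; b2: attacked by Rb4.
Legal moves for Black: none.
Not in check and no legal moves → stalemate.

stalemate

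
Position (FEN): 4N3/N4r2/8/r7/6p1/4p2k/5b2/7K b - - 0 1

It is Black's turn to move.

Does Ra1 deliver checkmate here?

After Ra1: white king on h1; in check: yes, from the black rook on a1.
King squares — g1: attacked by Ra1; g2: attacked by Kh3; h2: attacked by Kh3.
White has no legal moves → checkmate.

yes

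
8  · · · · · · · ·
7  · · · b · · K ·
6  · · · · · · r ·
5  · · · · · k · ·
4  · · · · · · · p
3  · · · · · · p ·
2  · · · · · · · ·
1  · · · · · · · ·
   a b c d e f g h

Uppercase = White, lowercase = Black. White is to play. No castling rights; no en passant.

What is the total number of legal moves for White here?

4

White to move; king on g7.
In check: yes, from the black rook on g6.
Legal moves: Kh8, Kf8, Kh7, Kf7.
Count: 4.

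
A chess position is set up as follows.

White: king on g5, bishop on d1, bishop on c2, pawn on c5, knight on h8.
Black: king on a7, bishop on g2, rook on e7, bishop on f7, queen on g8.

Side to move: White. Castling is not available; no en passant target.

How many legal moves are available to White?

White to move; king on g5.
In check: yes, from the black queen on g8.
Legal moves: Kh6, Kf6, Kf5, Kh4, Kf4, Ng6, Bg6.
Count: 7.

7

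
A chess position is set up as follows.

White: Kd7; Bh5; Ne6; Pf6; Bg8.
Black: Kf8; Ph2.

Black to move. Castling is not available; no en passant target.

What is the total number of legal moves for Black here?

Black to move; king on f8.
In check: yes, from the white knight on e6.
Legal moves: Kxg8.
Count: 1.

1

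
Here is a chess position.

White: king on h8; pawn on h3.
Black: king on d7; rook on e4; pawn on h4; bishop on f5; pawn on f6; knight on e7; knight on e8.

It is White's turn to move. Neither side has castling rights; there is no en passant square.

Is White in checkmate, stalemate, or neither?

White to move; white king on h8.
In check: no.
King squares — g7: attacked by Ne8; h7: attacked by Bf5; g8: attacked by Ne7.
Legal moves for White: none.
Not in check and no legal moves → stalemate.

stalemate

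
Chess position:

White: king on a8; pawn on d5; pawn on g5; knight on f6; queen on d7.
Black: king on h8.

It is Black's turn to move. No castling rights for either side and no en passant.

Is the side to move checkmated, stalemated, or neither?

Black to move; black king on h8.
In check: no.
King squares — g7: attacked by Qd7; h7: attacked by Nf6; g8: attacked by Nf6.
Legal moves for Black: none.
Not in check and no legal moves → stalemate.

stalemate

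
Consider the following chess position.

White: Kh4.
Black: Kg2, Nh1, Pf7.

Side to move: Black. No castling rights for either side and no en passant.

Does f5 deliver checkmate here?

After f5: white king on h4; in check: no.
White is not in check, so this cannot be checkmate.

no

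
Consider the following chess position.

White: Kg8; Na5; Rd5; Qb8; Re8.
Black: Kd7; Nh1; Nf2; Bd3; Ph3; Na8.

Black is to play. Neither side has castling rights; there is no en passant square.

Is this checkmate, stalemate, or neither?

Black to move; black king on d7.
In check: yes, from the white rook on d5.
King squares — c6: attacked by Na5; d6: attacked by Rd5; e6: attacked by Re8; c7: attacked by Qb8; e7: attacked by Re8; c8: attacked by Qb8; d8: attacked by Rd5; e8: attacked by Qb8.
Legal moves for Black: none.
In check with no legal moves → checkmate.

checkmate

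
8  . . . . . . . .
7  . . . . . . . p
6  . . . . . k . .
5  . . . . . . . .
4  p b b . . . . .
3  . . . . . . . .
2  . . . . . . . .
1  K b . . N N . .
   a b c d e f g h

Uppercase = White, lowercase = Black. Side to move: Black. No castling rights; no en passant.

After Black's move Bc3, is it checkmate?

After Bc3: white king on a1; in check: yes, from the black bishop on c3.
White has 1 legal reply: Kxb1.
In check but a legal move exists → not checkmate.

no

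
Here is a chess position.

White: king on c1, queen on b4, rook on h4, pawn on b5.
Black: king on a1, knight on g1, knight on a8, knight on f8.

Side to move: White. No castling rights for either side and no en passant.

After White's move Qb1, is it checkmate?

After Qb1: black king on a1; in check: yes, from the white queen on b1.
King squares — b1: attacked by Kc1; a2: attacked by Qb1; b2: attacked by Qb1.
Black has no legal moves → checkmate.

yes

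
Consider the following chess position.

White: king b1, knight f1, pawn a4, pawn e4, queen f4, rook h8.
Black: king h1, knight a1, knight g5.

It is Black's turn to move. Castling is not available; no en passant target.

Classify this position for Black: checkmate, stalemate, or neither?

Black to move; black king on h1.
In check: yes, from the white rook on h8.
Legal moves for Black: Kg2, Kg1, Nh7, Nh3.
Black is in check but has 4 legal moves → neither.

neither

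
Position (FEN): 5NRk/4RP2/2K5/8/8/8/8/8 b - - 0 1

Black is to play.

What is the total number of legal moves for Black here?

0

Black to move; king on h8.
In check: yes, from the white rook on g8.
Legal moves: none.
Count: 0.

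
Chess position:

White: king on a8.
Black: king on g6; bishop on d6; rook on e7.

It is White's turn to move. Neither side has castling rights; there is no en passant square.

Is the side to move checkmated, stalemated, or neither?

White to move; white king on a8.
In check: no.
King squares — a7: attacked by Re7; b7: attacked by Re7; b8: attacked by Bd6.
Legal moves for White: none.
Not in check and no legal moves → stalemate.

stalemate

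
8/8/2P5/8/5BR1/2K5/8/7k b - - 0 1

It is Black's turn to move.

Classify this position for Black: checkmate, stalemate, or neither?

Black to move; black king on h1.
In check: no.
King squares — g1: attacked by Rg4; g2: attacked by Rg4; h2: attacked by Bf4.
Legal moves for Black: none.
Not in check and no legal moves → stalemate.

stalemate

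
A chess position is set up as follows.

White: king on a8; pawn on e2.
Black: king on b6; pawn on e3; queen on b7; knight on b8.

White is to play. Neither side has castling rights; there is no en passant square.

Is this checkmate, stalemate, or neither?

White to move; white king on a8.
In check: yes, from the black queen on b7.
King squares — a7: attacked by Kb6; b7: attacked by Kb6; b8: attacked by Qb7.
Legal moves for White: none.
In check with no legal moves → checkmate.

checkmate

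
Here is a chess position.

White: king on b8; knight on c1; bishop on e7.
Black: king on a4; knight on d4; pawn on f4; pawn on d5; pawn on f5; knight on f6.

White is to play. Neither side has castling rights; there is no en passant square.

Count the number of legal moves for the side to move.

16

White to move; king on b8.
In check: no.
Legal moves: Kc8, Ka8, Kc7, Kb7, Ka7, Bf8, Bd8, Bxf6, Bd6, Bc5, Bb4, Ba3, Nd3, Nb3, Ne2, Na2.
Count: 16.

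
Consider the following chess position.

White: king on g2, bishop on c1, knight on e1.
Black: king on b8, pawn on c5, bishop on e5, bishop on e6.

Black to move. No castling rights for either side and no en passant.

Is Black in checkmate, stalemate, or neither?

Black to move; black king on b8.
In check: no.
Legal moves for Black include: Kc8, Ka8, Kc7, Kb7, Ka7, Bg8, Bc8, Bf7, Bd7, Bf5, Bd5+, Bg4, Bc4, Bh3+, Bb3, Ba2, Bh8, Bg7, ... (list truncated; more exist).
Black has legal moves and is not in check → neither.

neither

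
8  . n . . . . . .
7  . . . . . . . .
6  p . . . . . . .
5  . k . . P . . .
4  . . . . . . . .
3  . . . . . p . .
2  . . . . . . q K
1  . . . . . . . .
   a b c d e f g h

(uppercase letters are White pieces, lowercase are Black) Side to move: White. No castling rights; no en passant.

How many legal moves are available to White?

0

White to move; king on h2.
In check: yes, from the black queen on g2.
Legal moves: none.
Count: 0.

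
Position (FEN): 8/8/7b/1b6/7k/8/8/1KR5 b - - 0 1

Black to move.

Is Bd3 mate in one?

no

After Bd3: white king on b1; in check: yes, from the black bishop on d3.
White has 4 legal replies: Kb2, Ka2, Ka1, Rc2.
In check but a legal move exists → not checkmate.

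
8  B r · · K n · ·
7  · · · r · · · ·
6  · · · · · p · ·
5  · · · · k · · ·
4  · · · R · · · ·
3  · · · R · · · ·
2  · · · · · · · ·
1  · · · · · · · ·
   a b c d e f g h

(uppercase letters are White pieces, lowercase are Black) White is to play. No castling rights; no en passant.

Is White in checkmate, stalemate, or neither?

White to move; white king on e8.
In check: yes, from the black rook on b8.
King squares — d7: attacked by Nf8; e7: attacked by Rd7; f7: attacked by Rd7; d8: attacked by Rd7; f8: attacked by Rb8.
Legal moves for White: none.
In check with no legal moves → checkmate.

checkmate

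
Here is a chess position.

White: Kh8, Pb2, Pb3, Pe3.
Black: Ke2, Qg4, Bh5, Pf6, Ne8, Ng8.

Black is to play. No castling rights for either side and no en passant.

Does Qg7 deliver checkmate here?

yes

After Qg7: white king on h8; in check: yes, from the black queen on g7.
King squares — g7: attacked by Ne8; h7: attacked by Qg7; g8: attacked by Qg7.
White has no legal moves → checkmate.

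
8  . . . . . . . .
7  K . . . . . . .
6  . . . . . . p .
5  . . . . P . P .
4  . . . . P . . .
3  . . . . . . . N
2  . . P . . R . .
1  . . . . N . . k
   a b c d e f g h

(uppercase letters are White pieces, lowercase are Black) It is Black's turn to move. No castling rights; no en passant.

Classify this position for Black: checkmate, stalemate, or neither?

stalemate

Black to move; black king on h1.
In check: no.
King squares — g1: attacked by Nh3; g2: attacked by Ne1; h2: attacked by Rf2.
Legal moves for Black: none.
Not in check and no legal moves → stalemate.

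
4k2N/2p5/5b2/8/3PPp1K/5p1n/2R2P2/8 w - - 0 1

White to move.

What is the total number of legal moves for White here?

White to move; king on h4.
In check: yes, from the black bishop on f6.
Legal moves: Kh5, Kg4, Kxh3.
Count: 3.

3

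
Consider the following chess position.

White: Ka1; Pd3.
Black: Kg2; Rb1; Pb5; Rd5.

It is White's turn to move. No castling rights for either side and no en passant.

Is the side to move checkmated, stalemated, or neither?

White to move; white king on a1.
In check: yes, from the black rook on b1.
Legal moves for White: Ka2, Kxb1.
White is in check but has 2 legal moves → neither.

neither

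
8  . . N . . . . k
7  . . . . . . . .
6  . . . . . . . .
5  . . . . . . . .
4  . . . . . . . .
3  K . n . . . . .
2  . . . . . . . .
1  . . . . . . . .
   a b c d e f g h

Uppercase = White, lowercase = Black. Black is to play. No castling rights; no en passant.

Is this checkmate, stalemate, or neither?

Black to move; black king on h8.
In check: no.
Legal moves for Black: Kg8, Kh7, Kg7, Nd5, Nb5+, Ne4, Na4, Ne2, Na2, Nd1, Nb1+.
Black has 11 legal moves and is not in check → neither.

neither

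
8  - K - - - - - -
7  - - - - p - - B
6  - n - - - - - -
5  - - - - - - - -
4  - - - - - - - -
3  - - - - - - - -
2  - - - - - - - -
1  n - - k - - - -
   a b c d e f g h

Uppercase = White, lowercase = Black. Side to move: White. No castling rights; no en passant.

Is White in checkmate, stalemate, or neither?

White to move; white king on b8.
In check: no.
Legal moves for White: Kc7, Kb7, Ka7, Bg8, Bg6, Bf5, Be4, Bd3, Bc2+, Bb1.
White has 10 legal moves and is not in check → neither.

neither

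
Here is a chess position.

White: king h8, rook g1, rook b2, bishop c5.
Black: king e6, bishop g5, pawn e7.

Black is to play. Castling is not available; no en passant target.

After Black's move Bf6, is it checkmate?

no

After Bf6: white king on h8; in check: yes, from the black bishop on f6.
White has 3 legal replies: Kg8, Kh7, Rg7.
In check but a legal move exists → not checkmate.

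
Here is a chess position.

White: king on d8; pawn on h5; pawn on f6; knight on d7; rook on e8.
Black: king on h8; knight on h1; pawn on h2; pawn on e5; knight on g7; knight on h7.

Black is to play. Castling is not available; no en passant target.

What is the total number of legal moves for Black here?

Black to move; king on h8.
In check: yes, from the white rook on e8.
Legal moves: Nf8, Nxe8.
Count: 2.

2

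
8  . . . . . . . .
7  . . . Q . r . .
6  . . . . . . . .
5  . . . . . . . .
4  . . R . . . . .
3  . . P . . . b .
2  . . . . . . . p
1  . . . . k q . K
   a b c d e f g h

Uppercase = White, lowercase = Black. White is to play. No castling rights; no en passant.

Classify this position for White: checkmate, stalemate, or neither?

checkmate

White to move; white king on h1.
In check: yes, from the black queen on f1.
King squares — g1: attacked by Qf1; g2: attacked by Qf1; h2: attacked by Bg3.
Legal moves for White: none.
In check with no legal moves → checkmate.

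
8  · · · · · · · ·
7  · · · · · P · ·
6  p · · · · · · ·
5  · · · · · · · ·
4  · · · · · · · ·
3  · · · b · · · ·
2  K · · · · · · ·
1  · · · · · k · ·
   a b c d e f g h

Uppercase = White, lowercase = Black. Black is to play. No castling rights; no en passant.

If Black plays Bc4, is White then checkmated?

After Bc4: white king on a2; in check: yes, from the black bishop on c4.
White has 4 legal replies: Ka3, Kb2, Kb1, Ka1.
In check but a legal move exists → not checkmate.

no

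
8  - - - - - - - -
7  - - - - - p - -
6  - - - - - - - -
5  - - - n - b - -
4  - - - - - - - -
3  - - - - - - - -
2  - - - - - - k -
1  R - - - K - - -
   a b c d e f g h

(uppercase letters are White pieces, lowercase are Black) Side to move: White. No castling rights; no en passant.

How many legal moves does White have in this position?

13

White to move; king on e1.
In check: no.
Legal moves: Ke2, Kd2, Kd1, Ra8, Ra7, Ra6, Ra5, Ra4, Ra3, Ra2+, Rd1, Rc1, Rb1.
Count: 13.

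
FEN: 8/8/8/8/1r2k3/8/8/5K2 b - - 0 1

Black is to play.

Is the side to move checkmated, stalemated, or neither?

Black to move; black king on e4.
In check: no.
Legal moves for Black: Kf5, Ke5, Kd5, Kf4, Kd4, Kf3, Ke3, Kd3, Rb8, Rb7, Rb6, Rb5, Rd4, Rc4, Ra4, Rb3, Rb2, Rb1+.
Black has 18 legal moves and is not in check → neither.

neither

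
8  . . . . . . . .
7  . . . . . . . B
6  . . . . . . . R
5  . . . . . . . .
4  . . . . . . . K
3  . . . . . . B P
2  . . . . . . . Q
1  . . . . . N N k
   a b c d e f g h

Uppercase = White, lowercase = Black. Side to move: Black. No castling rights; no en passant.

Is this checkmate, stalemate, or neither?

Black to move; black king on h1.
In check: yes, from the white queen on h2.
King squares — g1: attacked by Qh2; g2: attacked by Qh2; h2: attacked by Nf1.
Legal moves for Black: none.
In check with no legal moves → checkmate.

checkmate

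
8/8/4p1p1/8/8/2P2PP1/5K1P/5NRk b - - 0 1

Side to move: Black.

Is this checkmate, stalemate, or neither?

checkmate

Black to move; black king on h1.
In check: yes, from the white rook on g1.
King squares — g1: attacked by Kf2; g2: attacked by Rg1; h2: attacked by Nf1.
Legal moves for Black: none.
In check with no legal moves → checkmate.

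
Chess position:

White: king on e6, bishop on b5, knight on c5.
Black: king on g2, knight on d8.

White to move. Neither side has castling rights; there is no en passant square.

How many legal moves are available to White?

7

White to move; king on e6.
In check: yes, from the black knight on d8.
Legal moves: Ke7, Kd7, Kf6, Kd6, Kf5, Ke5, Kd5.
Count: 7.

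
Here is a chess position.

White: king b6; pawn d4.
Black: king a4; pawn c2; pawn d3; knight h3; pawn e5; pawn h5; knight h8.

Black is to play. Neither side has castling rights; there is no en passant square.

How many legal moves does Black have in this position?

17

Black to move; king on a4.
In check: no.
Legal moves: Nf7, Ng6, Kb4, Kb3, Ka3, Ng5, Nf4, Nf2, Ng1, exd4, h4, e4, d2, c1=Q, c1=R, c1=B, c1=N.
Count: 17.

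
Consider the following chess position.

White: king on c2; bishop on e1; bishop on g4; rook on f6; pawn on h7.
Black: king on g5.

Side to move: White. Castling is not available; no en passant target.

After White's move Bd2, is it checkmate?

no

After Bd2: black king on g5; in check: yes, from the white bishop on d2.
Black has 3 legal replies: Kxf6, Kh4, Kxg4.
In check but a legal move exists → not checkmate.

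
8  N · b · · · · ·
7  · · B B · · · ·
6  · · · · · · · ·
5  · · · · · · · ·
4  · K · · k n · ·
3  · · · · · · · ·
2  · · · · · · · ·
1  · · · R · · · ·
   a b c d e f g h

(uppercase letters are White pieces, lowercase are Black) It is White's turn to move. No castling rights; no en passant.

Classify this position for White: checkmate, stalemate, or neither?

White to move; white king on b4.
In check: no.
Legal moves for White include: Nb6, Be8, Bxc8, Be6, Bc6+, Bf5+, Bb5, Bg4, Ba4, Bh3, Bd8, Bb8, Bd6, Bb6, Be5, Ba5, Bxf4, Kc5, ... (list truncated; more exist).
White has legal moves and is not in check → neither.

neither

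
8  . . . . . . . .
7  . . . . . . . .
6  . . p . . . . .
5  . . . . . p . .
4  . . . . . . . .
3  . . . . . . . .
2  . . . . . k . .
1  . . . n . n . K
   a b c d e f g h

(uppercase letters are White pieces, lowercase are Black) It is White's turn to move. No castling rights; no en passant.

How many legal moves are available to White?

White to move; king on h1.
In check: no.
Legal moves: none.
Count: 0.

0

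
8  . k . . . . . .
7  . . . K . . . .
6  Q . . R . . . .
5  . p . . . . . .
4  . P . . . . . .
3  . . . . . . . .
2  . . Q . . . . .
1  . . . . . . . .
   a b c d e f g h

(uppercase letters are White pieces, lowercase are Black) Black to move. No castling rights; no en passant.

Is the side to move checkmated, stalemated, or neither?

Black to move; black king on b8.
In check: no.
King squares — a7: attacked by Qa6; b7: attacked by Qa6; c7: attacked by Qc2; a8: attacked by Qa6; c8: attacked by Qc2.
Legal moves for Black: none.
Not in check and no legal moves → stalemate.

stalemate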